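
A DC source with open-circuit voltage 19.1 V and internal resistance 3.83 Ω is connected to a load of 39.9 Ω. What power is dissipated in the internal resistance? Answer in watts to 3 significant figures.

Internal loss is I²r, with I set by the total series resistance r+R.
I = ε / (r + R) = 19.1 / (3.83 + 39.9) = 0.4368 A
P_int = I² r = (0.4368)² × 3.83 = 0.7306 W

0.731 W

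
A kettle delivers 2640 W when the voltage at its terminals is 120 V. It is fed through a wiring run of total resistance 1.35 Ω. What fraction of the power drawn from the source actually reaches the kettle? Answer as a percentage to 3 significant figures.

I = P / V = 2640 / 120 = 22.00 A through the wiring run.
P_line = I² R_line = (22.00)² × 1.35 = 653.4 W
P_source = P_load + P_line = 2640 + 653.4 = 3293 W
η = P_load / P_source = 2640 / 3293 = 0.8016

80.2 %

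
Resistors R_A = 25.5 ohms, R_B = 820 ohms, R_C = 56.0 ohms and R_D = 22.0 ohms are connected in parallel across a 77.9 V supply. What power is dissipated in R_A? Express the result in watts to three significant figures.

238 W

Each parallel branch sees the full supply voltage, so P = V²/R applies directly to the target branch.
P_R_A = V² / R_A = (77.9)² / 25.5 Ω = 238.0 W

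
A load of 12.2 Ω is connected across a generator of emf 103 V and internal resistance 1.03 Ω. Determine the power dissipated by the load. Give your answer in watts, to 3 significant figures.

739 W

The internal resistance and the load are in series, so the same I flows through both; get I from ε/(r+R), then I²R for the load.
I = ε / (r + R) = 103 / (1.03 + 12.2) = 7.785 A
P_load = I² R = (7.785)² × 12.2 = 739.5 W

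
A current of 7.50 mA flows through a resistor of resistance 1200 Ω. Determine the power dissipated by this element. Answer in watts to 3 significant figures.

Current and resistance are given, so P = I²R is the direct form.
P = (0.007500 A)² × 1200 Ω = 0.06750 W

0.0675 W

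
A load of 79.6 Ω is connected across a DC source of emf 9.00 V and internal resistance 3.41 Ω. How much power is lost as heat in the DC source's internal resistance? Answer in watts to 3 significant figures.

0.0401 W

The internal resistance carries the same current as the load; P_int = I²r.
I = ε / (r + R) = 9.00 / (3.41 + 79.6) = 0.1084 A
P_int = I² r = (0.1084)² × 3.41 = 0.04008 W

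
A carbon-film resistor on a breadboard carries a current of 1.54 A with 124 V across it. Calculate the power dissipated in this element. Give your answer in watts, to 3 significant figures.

V and I are known directly — P = V I, no intermediate step needed.
P = 124 V × 1.540 A = 191.0 W

191 W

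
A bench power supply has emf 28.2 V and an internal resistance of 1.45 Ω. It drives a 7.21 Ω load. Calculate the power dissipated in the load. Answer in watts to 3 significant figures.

With r and R in series, I = ε/(r+R); the load dissipates I²R.
I = ε / (r + R) = 28.2 / (1.45 + 7.21) = 3.256 A
P_load = I² R = (3.256)² × 7.21 = 76.45 W

76.5 W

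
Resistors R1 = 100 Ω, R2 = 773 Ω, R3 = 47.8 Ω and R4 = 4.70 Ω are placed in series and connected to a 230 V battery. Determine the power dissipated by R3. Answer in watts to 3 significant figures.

In a series string the same current flows through every resistor — find that current, then P = I²R for the one we want.
R_total = 100 + 773 + 47.8 + 4.70 = 925.5 Ω
I = V / R_total = 230 / 925.5 = 0.2485 A
P_R3 = I² × R3 = (0.2485)² × 47.8 = 2.952 W

2.95 W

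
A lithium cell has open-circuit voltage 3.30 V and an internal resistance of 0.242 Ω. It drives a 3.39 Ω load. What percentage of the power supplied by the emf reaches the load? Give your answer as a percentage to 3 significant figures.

Efficiency is P_load / P_total. With a series r and R sharing the same I, P = I²R for each, so η = R/(R+r).
η = R / (R + r) = 3.39 / (3.39 + 0.242) = 0.9334

93.3 %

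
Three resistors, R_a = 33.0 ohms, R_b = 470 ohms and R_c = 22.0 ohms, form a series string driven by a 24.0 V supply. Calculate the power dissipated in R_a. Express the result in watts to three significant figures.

0.0690 W

In a series string the same current flows through every resistor — find that current, then P = I²R for the one we want.
R_total = 33.0 + 470 + 22.0 = 525.0 Ω
I = V / R_total = 24.0 / 525.0 = 0.04571 A
P_R_a = I² × R_a = (0.04571)² × 33.0 = 0.06896 W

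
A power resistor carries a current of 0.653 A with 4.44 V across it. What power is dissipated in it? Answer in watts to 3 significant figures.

2.90 W

Both the voltage across and the current through the element are known, so P = V I applies directly.
P = 4.44 V × 0.6530 A = 2.899 W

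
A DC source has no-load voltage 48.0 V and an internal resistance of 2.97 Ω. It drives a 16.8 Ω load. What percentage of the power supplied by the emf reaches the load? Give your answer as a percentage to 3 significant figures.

85.0 %

Both r and R carry the same current, so the power split is just the resistance split: η = R/(R+r).
η = R / (R + r) = 16.8 / (16.8 + 2.97) = 0.8498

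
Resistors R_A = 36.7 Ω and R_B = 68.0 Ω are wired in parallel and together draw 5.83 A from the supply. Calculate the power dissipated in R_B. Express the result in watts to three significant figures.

Only the total current is stated, so first find the parallel equivalent to get the voltage across the combination.
1/R_eq = 1/36.7 + 1/68.0 ⇒ R_eq = 23.84 Ω
V = I_total × R_eq = 5.830 × 23.84 = 139.0 V
P_R_B = V² / R_B = (139.0)² / 68.0 = 284.0 W

284 W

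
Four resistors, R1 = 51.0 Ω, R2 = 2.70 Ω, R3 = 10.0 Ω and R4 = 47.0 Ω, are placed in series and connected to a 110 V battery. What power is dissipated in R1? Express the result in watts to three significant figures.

50.4 W

In a series string the same current flows through every resistor — find that current, then P = I²R for the one we want.
R_total = 51.0 + 2.70 + 10.0 + 47.0 = 110.7 Ω
I = V / R_total = 110 / 110.7 = 0.9937 A
P_R1 = I² × R1 = (0.9937)² × 51.0 = 50.36 W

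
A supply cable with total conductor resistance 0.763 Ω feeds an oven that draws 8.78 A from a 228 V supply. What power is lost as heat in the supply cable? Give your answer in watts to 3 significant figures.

Line loss is just I²R for the cable — we know both I and R_line directly.
The supply cable carries the full 8.78 A.
P_line = I² R_line = (8.780)² × 0.763 = 58.82 W

58.8 W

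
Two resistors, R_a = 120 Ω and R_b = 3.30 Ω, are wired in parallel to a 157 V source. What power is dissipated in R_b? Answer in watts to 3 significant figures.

7470 W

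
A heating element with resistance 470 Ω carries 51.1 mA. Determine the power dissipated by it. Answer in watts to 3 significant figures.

1.23 W

With I and R stated, P = I²R applies in one step.
P = (0.05110 A)² × 470 Ω = 1.227 W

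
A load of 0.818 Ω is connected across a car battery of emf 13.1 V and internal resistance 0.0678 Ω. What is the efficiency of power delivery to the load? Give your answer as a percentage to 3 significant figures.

92.3 %

The source delivers εI, of which I²R reaches the load and I²r is lost; since I is common, η = R/(R+r).
η = R / (R + r) = 0.818 / (0.818 + 0.0678) = 0.9235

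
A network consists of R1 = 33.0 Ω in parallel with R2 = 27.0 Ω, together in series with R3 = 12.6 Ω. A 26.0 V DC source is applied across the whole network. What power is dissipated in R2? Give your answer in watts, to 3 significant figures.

7.33 W

Collapse the R1‖R2 pair into one equivalent R_p; then R_p and R3 form a series string.
R_p = (33.0×27.0)/(33.0+27.0) = 14.85 Ω
R_total = R_p + 12.6 = 14.85 + 12.6 = 27.45 Ω
I = V / R_total = 26.0 / 27.45 = 0.9472 A
Voltage across the parallel pair: V_p = I × R_p = 0.9472 × 14.85 = 14.07 V
R2 has V_p across it, so P = V_p²/R2.
P_R2 = (14.07)² / 27.0 = 7.327 W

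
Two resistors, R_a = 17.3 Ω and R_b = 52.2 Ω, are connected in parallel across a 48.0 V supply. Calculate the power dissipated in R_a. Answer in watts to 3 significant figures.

Parallel branches share the same voltage; P = V²/R gives the branch power in one step.
P_R_a = V² / R_a = (48.0)² / 17.3 Ω = 133.2 W

133 W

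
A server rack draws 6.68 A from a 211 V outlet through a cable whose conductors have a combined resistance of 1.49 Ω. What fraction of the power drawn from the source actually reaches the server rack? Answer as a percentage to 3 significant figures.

95.3 %

The cable carries the full 6.68 A.
P_line = I² R_line = (6.680)² × 1.49 = 66.49 W
P_source = V I = 211 × 6.680 = 1409 W; P_load = 1343 W
η = P_load / P_source = 1343 / 1409 = 0.9528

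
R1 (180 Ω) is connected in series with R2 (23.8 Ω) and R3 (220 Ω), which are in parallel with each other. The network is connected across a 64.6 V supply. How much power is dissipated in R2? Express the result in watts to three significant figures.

1.99 W

Replace R2 and R3 with their parallel equivalent so the circuit becomes R1 in series with R_p.
R_p = (23.8×220)/(23.8+220) = 21.48 Ω
R_total = 180 + 21.48 = 201.5 Ω
I = V / R_total = 64.6 / 201.5 = 0.3206 A
Voltage across the parallel pair: V_p = I × R_p = 0.3206 × 21.48 = 6.886 V
With V_p across R2, its power is V_p²/R2.
P_R2 = (6.886)² / 23.8 = 1.992 W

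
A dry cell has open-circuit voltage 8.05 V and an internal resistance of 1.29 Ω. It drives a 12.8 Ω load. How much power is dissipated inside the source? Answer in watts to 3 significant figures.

0.421 W

Internal loss is I²r, with I set by the total series resistance r+R.
I = ε / (r + R) = 8.05 / (1.29 + 12.8) = 0.5713 A
P_int = I² r = (0.5713)² × 1.29 = 0.4211 W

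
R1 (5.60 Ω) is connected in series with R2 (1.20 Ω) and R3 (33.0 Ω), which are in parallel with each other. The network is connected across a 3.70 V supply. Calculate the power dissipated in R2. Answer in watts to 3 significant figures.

0.335 W

Replace R2 and R3 with their parallel equivalent so the circuit becomes R1 in series with R_p.
R_p = (1.20×33.0)/(1.20+33.0) = 1.158 Ω
R_total = 5.60 + 1.158 = 6.758 Ω
I = V / R_total = 3.70 / 6.758 = 0.5475 A
Voltage across the parallel pair: V_p = I × R_p = 0.5475 × 1.158 = 0.6340 V
R2 is across V_p, so use P = V²/R for that branch.
P_R2 = (0.6340)² / 1.20 = 0.3349 W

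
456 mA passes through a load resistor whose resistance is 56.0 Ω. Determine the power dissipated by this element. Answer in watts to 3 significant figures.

With I and R stated, P = I²R applies in one step.
P = (0.4560 A)² × 56.0 Ω = 11.64 W

11.6 W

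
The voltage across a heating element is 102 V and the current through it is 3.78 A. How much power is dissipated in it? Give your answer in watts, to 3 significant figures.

386 W

Both the voltage across and the current through the element are known, so P = V I applies directly.
P = 102 V × 3.780 A = 385.6 W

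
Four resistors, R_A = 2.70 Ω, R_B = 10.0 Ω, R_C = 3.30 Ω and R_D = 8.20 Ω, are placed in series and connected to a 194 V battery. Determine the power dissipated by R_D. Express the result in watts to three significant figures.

527 W

Series elements share the same current, so find I first, then use P = I²R.
R_total = 2.70 + 10.0 + 3.30 + 8.20 = 24.20 Ω
I = V / R_total = 194 / 24.20 = 8.017 A
P_R_D = I² × R_D = (8.017)² × 8.20 = 527.0 W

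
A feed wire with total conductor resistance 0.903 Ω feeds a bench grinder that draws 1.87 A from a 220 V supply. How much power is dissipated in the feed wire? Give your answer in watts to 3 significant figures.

Line loss is just I²R for the cable — we know both I and R_line directly.
The feed wire carries the full 1.87 A.
P_line = I² R_line = (1.870)² × 0.903 = 3.158 W

3.16 W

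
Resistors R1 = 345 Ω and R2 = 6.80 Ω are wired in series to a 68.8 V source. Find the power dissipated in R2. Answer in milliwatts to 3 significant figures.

Every series element carries the same I. Get I from the total resistance, then P = I² × R2.
R_total = 345 + 6.80 = 351.8 Ω
I = V / R_total = 68.8 / 351.8 = 0.1956 A
P_R2 = I² × R2 = (0.1956)² × 6.80 = 0.2601 W

260 mW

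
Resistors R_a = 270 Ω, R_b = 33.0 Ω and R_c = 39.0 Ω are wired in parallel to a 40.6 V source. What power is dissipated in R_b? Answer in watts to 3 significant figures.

Each parallel branch sees the full supply voltage, so P = V²/R applies directly to the target branch.
P_R_b = V² / R_b = (40.6)² / 33.0 Ω = 49.95 W

50.0 W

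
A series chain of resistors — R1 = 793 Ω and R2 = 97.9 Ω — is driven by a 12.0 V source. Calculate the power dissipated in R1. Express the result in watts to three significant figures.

0.144 W

Series elements share the same current, so find I first, then use P = I²R.
R_total = 793 + 97.9 = 890.9 Ω
I = V / R_total = 12.0 / 890.9 = 0.01347 A
P_R1 = I² × R1 = (0.01347)² × 793 = 0.1439 W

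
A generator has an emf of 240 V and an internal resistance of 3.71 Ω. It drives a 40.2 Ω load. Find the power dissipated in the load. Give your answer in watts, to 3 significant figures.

The internal resistance and the load are in series, so the same I flows through both; get I from ε/(r+R), then I²R for the load.
I = ε / (r + R) = 240 / (3.71 + 40.2) = 5.466 A
P_load = I² R = (5.466)² × 40.2 = 1201 W

1200 W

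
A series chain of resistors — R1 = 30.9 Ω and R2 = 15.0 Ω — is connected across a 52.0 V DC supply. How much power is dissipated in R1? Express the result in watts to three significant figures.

The current is common to all series resistors; compute it, then apply P = I²R for the target.
R_total = 30.9 + 15.0 = 45.90 Ω
I = V / R_total = 52.0 / 45.90 = 1.133 A
P_R1 = I² × R1 = (1.133)² × 30.9 = 39.66 W

39.7 W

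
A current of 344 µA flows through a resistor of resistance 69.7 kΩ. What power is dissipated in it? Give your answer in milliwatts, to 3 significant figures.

8.25 mW

Current and resistance are given, so P = I²R is the direct form.
P = (0.0003440 A)² × 69700 Ω = 0.008248 W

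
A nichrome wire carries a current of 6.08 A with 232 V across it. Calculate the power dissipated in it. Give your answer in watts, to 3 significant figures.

Both the voltage across and the current through the element are known, so P = V I applies directly.
P = 232 V × 6.080 A = 1411 W

1410 W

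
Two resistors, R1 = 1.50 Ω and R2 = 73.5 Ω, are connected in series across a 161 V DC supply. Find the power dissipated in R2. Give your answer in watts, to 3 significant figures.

339 W

Since the resistors are in series they all carry the loop current I = V/R_total; the power in any one is I²R.
R_total = 1.50 + 73.5 = 75.00 Ω
I = V / R_total = 161 / 75.00 = 2.147 A
P_R2 = I² × R2 = (2.147)² × 73.5 = 338.7 W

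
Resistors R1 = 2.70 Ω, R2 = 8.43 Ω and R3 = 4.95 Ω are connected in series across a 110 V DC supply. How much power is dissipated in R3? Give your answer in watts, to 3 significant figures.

232 W

The current is common to all series resistors; compute it, then apply P = I²R for the target.
R_total = 2.70 + 8.43 + 4.95 = 16.08 Ω
I = V / R_total = 110 / 16.08 = 6.841 A
P_R3 = I² × R3 = (6.841)² × 4.95 = 231.6 W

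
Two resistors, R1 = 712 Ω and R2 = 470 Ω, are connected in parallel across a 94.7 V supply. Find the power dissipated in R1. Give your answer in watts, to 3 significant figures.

12.6 W

The supply voltage appears across each parallel branch — just use P = V²/R1.
P_R1 = V² / R1 = (94.7)² / 712 Ω = 12.60 W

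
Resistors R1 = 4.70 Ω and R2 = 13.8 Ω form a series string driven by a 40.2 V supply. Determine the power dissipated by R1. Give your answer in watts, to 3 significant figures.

The current is common to all series resistors; compute it, then apply P = I²R for the target.
R_total = 4.70 + 13.8 = 18.50 Ω
I = V / R_total = 40.2 / 18.50 = 2.173 A
P_R1 = I² × R1 = (2.173)² × 4.70 = 22.19 W

22.2 W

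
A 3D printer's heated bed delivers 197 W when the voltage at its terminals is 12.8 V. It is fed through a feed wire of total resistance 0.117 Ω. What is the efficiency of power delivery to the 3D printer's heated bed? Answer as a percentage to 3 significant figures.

I = P / V = 197 / 12.8 = 15.39 A through the feed wire.
P_line = I² R_line = (15.39)² × 0.117 = 27.71 W
P_source = P_load + P_line = 197.0 + 27.71 = 224.7 W
η = P_load / P_source = 197.0 / 224.7 = 0.8767

87.7 %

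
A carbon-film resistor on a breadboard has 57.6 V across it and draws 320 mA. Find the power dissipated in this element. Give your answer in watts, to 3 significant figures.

18.4 W

Since both terminal voltage and current are stated, P = V I gives the power in one step.
P = 57.6 V × 0.3200 A = 18.43 W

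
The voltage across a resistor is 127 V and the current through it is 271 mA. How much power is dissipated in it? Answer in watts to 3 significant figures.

V and I are known directly — P = V I, no intermediate step needed.
P = 127 V × 0.2710 A = 34.42 W

34.4 W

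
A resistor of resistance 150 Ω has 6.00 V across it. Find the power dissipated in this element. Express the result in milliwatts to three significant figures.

240 mW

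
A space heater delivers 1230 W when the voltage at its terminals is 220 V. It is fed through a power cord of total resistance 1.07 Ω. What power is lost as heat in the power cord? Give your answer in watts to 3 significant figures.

Only the current and the line resistance are needed for the I²R loss.
I = P / V = 1230 / 220 = 5.591 A through the power cord.
P_line = I² R_line = (5.591)² × 1.07 = 33.45 W

33.4 W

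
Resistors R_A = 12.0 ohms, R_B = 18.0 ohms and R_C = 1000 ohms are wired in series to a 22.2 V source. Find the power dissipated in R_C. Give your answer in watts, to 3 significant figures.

Every series element carries the same I. Get I from the total resistance, then P = I² × R_C.
R_total = 12.0 + 18.0 + 1000 = 1030 Ω
I = V / R_total = 22.2 / 1030 = 0.02155 A
P_R_C = I² × R_C = (0.02155)² × 1000 = 0.4645 W

0.465 W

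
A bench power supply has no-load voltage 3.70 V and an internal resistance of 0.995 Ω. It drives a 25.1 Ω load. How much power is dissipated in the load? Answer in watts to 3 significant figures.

Find the circuit current first, then P = I²R for the load (series elements share I).
I = ε / (r + R) = 3.70 / (0.995 + 25.1) = 0.1418 A
P_load = I² R = (0.1418)² × 25.1 = 0.5046 W

0.505 W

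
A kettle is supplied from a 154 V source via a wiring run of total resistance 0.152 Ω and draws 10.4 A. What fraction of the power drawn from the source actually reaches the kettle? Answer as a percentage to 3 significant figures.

The wiring run carries the full 10.4 A.
P_line = I² R_line = (10.40)² × 0.152 = 16.44 W
P_source = V I = 154 × 10.40 = 1602 W; P_load = 1585 W
η = P_load / P_source = 1585 / 1602 = 0.9897

99.0 %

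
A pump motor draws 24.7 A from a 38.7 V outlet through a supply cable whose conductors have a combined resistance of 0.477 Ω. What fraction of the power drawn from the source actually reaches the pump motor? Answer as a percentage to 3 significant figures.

69.6 %

The supply cable carries the full 24.7 A.
P_line = I² R_line = (24.70)² × 0.477 = 291.0 W
P_source = V I = 38.7 × 24.70 = 955.9 W; P_load = 664.9 W
η = P_load / P_source = 664.9 / 955.9 = 0.6956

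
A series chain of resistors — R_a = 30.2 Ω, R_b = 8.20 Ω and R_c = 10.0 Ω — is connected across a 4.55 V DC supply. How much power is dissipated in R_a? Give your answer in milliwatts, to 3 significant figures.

Since the resistors are in series they all carry the loop current I = V/R_total; the power in any one is I²R.
R_total = 30.2 + 8.20 + 10.0 = 48.40 Ω
I = V / R_total = 4.55 / 48.40 = 0.09401 A
P_R_a = I² × R_a = (0.09401)² × 30.2 = 0.2669 W

267 mW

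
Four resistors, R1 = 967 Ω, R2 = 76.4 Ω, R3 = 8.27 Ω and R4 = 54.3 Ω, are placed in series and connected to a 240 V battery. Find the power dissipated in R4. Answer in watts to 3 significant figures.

In a series string the same current flows through every resistor — find that current, then P = I²R for the one we want.
R_total = 967 + 76.4 + 8.27 + 54.3 = 1106 Ω
I = V / R_total = 240 / 1106 = 0.2170 A
P_R4 = I² × R4 = (0.2170)² × 54.3 = 2.557 W

2.56 W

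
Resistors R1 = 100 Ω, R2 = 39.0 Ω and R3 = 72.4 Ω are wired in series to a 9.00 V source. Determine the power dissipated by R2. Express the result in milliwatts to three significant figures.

Every series element carries the same I. Get I from the total resistance, then P = I² × R2.
R_total = 100 + 39.0 + 72.4 = 211.4 Ω
I = V / R_total = 9.00 / 211.4 = 0.04257 A
P_R2 = I² × R2 = (0.04257)² × 39.0 = 0.07069 W

70.7 mW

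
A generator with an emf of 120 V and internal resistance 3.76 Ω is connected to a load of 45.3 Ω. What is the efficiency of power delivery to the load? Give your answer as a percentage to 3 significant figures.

92.3 %

Efficiency is P_load / P_total. With a series r and R sharing the same I, P = I²R for each, so η = R/(R+r).
η = R / (R + r) = 45.3 / (45.3 + 3.76) = 0.9234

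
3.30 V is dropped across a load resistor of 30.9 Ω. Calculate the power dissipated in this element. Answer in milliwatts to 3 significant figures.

352 mW

With V across and R both known, P = V²/R gives the dissipation directly.
P = (3.30 V)² / 30.9 Ω = 0.3524 W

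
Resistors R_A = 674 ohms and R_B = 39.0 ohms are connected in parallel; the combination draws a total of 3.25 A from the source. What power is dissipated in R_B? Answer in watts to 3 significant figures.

The branches share the same voltage, but only the total current is given — find V from the equivalent resistance first.
1/R_eq = 1/674 + 1/39.0 ⇒ R_eq = 36.87 Ω
V = I_total × R_eq = 3.250 × 36.87 = 119.8 V
P_R_B = V² / R_B = (119.8)² / 39.0 = 368.1 W

368 W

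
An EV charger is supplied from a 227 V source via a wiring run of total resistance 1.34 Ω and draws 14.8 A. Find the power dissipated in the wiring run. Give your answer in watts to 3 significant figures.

Only the current and the line resistance are needed for the I²R loss.
The wiring run carries the full 14.8 A.
P_line = I² R_line = (14.80)² × 1.34 = 293.5 W

294 W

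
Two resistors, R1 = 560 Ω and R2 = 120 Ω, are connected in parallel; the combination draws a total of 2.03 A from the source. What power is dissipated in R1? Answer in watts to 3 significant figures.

71.9 W

Only the total current is stated, so first find the parallel equivalent to get the voltage across the combination.
1/R_eq = 1/560 + 1/120 ⇒ R_eq = 98.82 Ω
V = I_total × R_eq = 2.030 × 98.82 = 200.6 V
P_R1 = V² / R1 = (200.6)² / 560 = 71.87 W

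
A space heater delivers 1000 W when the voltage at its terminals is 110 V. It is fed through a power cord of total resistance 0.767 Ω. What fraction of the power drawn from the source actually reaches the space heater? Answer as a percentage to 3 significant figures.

94.0 %

I = P / V = 1000 / 110 = 9.091 A through the power cord.
P_line = I² R_line = (9.091)² × 0.767 = 63.39 W
P_source = P_load + P_line = 1000 + 63.39 = 1063 W
η = P_load / P_source = 1000 / 1063 = 0.9404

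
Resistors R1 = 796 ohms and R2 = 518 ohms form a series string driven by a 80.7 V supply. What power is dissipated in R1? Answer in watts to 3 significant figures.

Since the resistors are in series they all carry the loop current I = V/R_total; the power in any one is I²R.
R_total = 796 + 518 = 1314 Ω
I = V / R_total = 80.7 / 1314 = 0.06142 A
P_R1 = I² × R1 = (0.06142)² × 796 = 3.002 W

3.00 W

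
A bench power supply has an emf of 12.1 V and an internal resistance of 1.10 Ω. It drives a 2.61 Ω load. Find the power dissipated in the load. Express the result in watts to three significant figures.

Find the circuit current first, then P = I²R for the load (series elements share I).
I = ε / (r + R) = 12.1 / (1.10 + 2.61) = 3.261 A
P_load = I² R = (3.261)² × 2.61 = 27.76 W

27.8 W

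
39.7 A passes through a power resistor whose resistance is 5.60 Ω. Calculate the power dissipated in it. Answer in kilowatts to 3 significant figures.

8.83 kW

With I and R stated, P = I²R applies in one step.
P = (39.70 A)² × 5.60 Ω = 8826 W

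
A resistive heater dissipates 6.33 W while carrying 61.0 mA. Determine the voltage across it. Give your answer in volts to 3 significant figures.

104 V

Rearranging the power relation for the two known quantities gives V = P / I.
V = 6.33 / 0.06100 = 103.8 V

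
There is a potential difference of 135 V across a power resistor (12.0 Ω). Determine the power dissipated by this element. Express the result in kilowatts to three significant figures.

Voltage and resistance are given, so P = V²/R is the one-step route.
P = (135 V)² / 12.0 Ω = 1519 W

1.52 kW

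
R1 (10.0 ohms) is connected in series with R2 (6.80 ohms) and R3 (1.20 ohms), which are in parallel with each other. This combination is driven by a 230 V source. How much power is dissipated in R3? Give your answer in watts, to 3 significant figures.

378 W

Reduce the parallel pair to R_p first; the network is then a simple series string.
R_p = (6.80×1.20)/(6.80+1.20) = 1.020 Ω
R_total = 10.0 + 1.020 = 11.02 Ω
I = V / R_total = 230 / 11.02 = 20.87 A
Voltage across the parallel pair: V_p = I × R_p = 20.87 × 1.020 = 21.29 V
R3 is across V_p, so use P = V²/R for that branch.
P_R3 = (21.29)² / 1.20 = 377.7 W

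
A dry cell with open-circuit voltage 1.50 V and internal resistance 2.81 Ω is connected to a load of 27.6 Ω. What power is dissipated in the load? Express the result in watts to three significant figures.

The internal resistance and the load are in series, so the same I flows through both; get I from ε/(r+R), then I²R for the load.
I = ε / (r + R) = 1.50 / (2.81 + 27.6) = 0.04933 A
P_load = I² R = (0.04933)² × 27.6 = 0.06715 W

0.0672 W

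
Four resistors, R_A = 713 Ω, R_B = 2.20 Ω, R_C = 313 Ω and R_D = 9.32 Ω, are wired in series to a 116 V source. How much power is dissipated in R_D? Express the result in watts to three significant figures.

Since the resistors are in series they all carry the loop current I = V/R_total; the power in any one is I²R.
R_total = 713 + 2.20 + 313 + 9.32 = 1038 Ω
I = V / R_total = 116 / 1038 = 0.1118 A
P_R_D = I² × R_D = (0.1118)² × 9.32 = 0.1165 W

0.117 W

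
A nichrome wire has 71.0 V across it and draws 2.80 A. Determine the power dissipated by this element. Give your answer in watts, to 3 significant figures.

V and I are known directly — P = V I, no intermediate step needed.
P = 71.0 V × 2.800 A = 198.8 W

199 W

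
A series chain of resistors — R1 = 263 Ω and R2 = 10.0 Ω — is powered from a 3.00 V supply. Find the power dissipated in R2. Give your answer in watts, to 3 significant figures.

0.00121 W

Every series element carries the same I. Get I from the total resistance, then P = I² × R2.
R_total = 263 + 10.0 = 273.0 Ω
I = V / R_total = 3.00 / 273.0 = 0.01099 A
P_R2 = I² × R2 = (0.01099)² × 10.0 = 0.001208 W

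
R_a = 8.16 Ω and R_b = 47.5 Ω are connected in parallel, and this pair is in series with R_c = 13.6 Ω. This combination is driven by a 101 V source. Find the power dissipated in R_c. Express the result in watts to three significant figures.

Combine R_a and R_b into their parallel equivalent first, reducing the network to two series resistors.
R_p = (8.16×47.5)/(8.16+47.5) = 6.964 Ω
R_total = R_p + 13.6 = 6.964 + 13.6 = 20.56 Ω
I = V / R_total = 101 / 20.56 = 4.912 A
R_c is the series element, so its power is I²R.
P_R_c = (4.912)² × 13.6 = 328.1 W

328 W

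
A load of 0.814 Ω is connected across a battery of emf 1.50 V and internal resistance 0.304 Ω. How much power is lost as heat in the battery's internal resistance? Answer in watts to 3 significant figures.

Internal loss is I²r, with I set by the total series resistance r+R.
I = ε / (r + R) = 1.50 / (0.304 + 0.814) = 1.342 A
P_int = I² r = (1.342)² × 0.304 = 0.5472 W

0.547 W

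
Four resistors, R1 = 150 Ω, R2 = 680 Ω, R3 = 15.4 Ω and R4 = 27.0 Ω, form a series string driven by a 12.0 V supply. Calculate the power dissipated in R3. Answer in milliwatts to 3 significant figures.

Every series element carries the same I. Get I from the total resistance, then P = I² × R3.
R_total = 150 + 680 + 15.4 + 27.0 = 872.4 Ω
I = V / R_total = 12.0 / 872.4 = 0.01376 A
P_R3 = I² × R3 = (0.01376)² × 15.4 = 0.002914 W

2.91 mW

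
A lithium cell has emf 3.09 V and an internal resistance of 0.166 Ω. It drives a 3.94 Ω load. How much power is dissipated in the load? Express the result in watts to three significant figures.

2.23 W

Find the circuit current first, then P = I²R for the load (series elements share I).
I = ε / (r + R) = 3.09 / (0.166 + 3.94) = 0.7526 A
P_load = I² R = (0.7526)² × 3.94 = 2.231 W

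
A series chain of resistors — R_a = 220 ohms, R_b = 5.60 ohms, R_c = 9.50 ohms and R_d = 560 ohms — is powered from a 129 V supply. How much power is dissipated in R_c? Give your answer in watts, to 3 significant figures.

0.250 W

Since the resistors are in series they all carry the loop current I = V/R_total; the power in any one is I²R.
R_total = 220 + 5.60 + 9.50 + 560 = 795.1 Ω
I = V / R_total = 129 / 795.1 = 0.1622 A
P_R_c = I² × R_c = (0.1622)² × 9.50 = 0.2501 W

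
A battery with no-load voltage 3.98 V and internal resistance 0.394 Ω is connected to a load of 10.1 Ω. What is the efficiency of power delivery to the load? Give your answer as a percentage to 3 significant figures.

Both r and R carry the same current, so the power split is just the resistance split: η = R/(R+r).
η = R / (R + r) = 10.1 / (10.1 + 0.394) = 0.9625

96.2 %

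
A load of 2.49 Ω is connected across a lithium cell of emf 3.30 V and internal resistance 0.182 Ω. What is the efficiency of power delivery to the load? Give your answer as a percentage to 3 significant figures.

93.2 %

η = P_load/(P_load+P_int) = I²R/(I²R+I²r) = R/(R+r) — the I² cancels for series elements.
η = R / (R + r) = 2.49 / (2.49 + 0.182) = 0.9319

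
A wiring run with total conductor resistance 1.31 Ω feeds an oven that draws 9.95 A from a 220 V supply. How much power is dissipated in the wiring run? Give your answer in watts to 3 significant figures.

130 W

The wiring run is a series resistance carrying the load current; its dissipation is I²R_line.
The wiring run carries the full 9.95 A.
P_line = I² R_line = (9.950)² × 1.31 = 129.7 W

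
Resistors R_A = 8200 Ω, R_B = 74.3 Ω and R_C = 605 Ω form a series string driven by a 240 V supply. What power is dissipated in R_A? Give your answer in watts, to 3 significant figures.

Every series element carries the same I. Get I from the total resistance, then P = I² × R_A.
R_total = 8200 + 74.3 + 605 = 8879 Ω
I = V / R_total = 240 / 8879 = 0.02703 A
P_R_A = I² × R_A = (0.02703)² × 8200 = 5.991 W

5.99 W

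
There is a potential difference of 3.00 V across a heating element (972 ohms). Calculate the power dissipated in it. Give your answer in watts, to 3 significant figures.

0.00926 W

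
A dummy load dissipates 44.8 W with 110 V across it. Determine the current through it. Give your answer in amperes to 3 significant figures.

The two known quantities fix the third via I = P / V.
I = 44.8 / 110 = 0.4073 A

0.407 A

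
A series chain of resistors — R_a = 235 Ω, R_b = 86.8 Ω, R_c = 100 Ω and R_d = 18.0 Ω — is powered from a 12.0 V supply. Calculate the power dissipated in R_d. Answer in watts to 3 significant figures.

0.0134 W

Series elements share the same current, so find I first, then use P = I²R.
R_total = 235 + 86.8 + 100 + 18.0 = 439.8 Ω
I = V / R_total = 12.0 / 439.8 = 0.02729 A
P_R_d = I² × R_d = (0.02729)² × 18.0 = 0.01340 W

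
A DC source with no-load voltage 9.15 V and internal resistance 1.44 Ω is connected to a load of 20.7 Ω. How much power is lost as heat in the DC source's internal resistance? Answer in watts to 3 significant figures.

0.246 W

The internal resistance carries the same current as the load; P_int = I²r.
I = ε / (r + R) = 9.15 / (1.44 + 20.7) = 0.4133 A
P_int = I² r = (0.4133)² × 1.44 = 0.2460 W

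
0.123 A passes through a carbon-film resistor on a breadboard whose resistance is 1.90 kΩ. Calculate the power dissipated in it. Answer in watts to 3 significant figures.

Knowing I and R, the power is just I²R — no need to find V first.
P = (0.1230 A)² × 1900 Ω = 28.75 W

28.7 W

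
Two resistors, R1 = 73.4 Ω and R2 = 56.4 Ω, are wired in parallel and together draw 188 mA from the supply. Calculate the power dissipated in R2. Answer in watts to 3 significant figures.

0.637 W

Only the total current is stated, so first find the parallel equivalent to get the voltage across the combination.
1/R_eq = 1/73.4 + 1/56.4 ⇒ R_eq = 31.89 Ω
V = I_total × R_eq = 0.1880 × 31.89 = 5.996 V
P_R2 = V² / R2 = (5.996)² / 56.4 = 0.6374 W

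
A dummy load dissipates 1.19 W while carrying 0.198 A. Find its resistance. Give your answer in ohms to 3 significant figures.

Rearranging the power relation for the two known quantities gives R = P / I².
R = 1.19 / (0.1980)² = 30.35 Ω

30.4 Ω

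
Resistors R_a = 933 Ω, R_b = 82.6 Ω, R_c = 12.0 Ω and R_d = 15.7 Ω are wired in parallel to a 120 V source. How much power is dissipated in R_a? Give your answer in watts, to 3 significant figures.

15.4 W

R_a sits directly across the source, so P = V²/R with V = 120 V.
P_R_a = V² / R_a = (120)² / 933 Ω = 15.43 W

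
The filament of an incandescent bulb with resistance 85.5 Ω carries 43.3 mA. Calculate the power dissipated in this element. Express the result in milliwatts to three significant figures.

Current and resistance are given, so P = I²R is the direct form.
P = (0.04330 A)² × 85.5 Ω = 0.1603 W

160 mW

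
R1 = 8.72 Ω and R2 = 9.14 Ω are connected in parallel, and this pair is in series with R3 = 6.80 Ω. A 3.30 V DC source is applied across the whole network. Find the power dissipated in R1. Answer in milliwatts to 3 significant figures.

196 mW

Reduce the parallel combination to a single R_p; the circuit then becomes R_p in series with the remaining resistor.
R_p = (8.72×9.14)/(8.72+9.14) = 4.463 Ω
R_total = R_p + 6.80 = 4.463 + 6.80 = 11.26 Ω
I = V / R_total = 3.30 / 11.26 = 0.2930 A
Voltage across the parallel pair: V_p = I × R_p = 0.2930 × 4.463 = 1.308 V
R1 sits across V_p; its power is V_p²/R.
P_R1 = (1.308)² / 8.72 = 0.1961 W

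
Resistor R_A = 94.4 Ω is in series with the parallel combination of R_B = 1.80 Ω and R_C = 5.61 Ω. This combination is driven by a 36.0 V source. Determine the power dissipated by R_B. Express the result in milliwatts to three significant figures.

146 mW

Collapse R_B‖R_C to a single equivalent, reducing the network to two series elements.
R_p = (1.80×5.61)/(1.80+5.61) = 1.363 Ω
R_total = 94.4 + 1.363 = 95.76 Ω
I = V / R_total = 36.0 / 95.76 = 0.3759 A
Voltage across the parallel pair: V_p = I × R_p = 0.3759 × 1.363 = 0.5123 V
With V_p across R_B, its power is V_p²/R_B.
P_R_B = (0.5123)² / 1.80 = 0.1458 W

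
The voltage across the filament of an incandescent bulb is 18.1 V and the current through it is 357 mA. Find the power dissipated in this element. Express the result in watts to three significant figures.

6.46 W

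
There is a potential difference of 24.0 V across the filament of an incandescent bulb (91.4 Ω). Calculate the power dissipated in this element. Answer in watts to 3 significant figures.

With V across and R both known, P = V²/R gives the dissipation directly.
P = (24.0 V)² / 91.4 Ω = 6.302 W

6.30 W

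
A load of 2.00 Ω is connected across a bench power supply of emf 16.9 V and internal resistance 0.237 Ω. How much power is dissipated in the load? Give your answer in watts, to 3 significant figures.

Load and internal resistance form a series loop — compute the loop current, then the load power via I²R.
I = ε / (r + R) = 16.9 / (0.237 + 2.00) = 7.555 A
P_load = I² R = (7.555)² × 2.00 = 114.1 W

114 W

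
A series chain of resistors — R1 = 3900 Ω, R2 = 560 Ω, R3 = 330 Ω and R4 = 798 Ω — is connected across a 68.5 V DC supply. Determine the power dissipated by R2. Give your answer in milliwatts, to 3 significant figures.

84.2 mW

In a series string the same current flows through every resistor — find that current, then P = I²R for the one we want.
R_total = 3900 + 560 + 330 + 798 = 5588 Ω
I = V / R_total = 68.5 / 5588 = 0.01226 A
P_R2 = I² × R2 = (0.01226)² × 560 = 0.08415 W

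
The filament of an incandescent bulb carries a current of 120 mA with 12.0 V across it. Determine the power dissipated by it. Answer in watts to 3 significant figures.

Since both terminal voltage and current are stated, P = V I gives the power in one step.
P = 12.0 V × 0.1200 A = 1.440 W

1.44 W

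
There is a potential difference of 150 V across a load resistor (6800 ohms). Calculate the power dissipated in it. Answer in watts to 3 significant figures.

3.31 W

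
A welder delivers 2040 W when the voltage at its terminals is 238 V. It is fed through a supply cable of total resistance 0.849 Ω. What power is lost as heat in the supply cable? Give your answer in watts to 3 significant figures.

62.4 W

The supply cable and load are in series, so the same current flows in both; the loss is I²R_line.
I = P / V = 2040 / 238 = 8.571 A through the supply cable.
P_line = I² R_line = (8.571)² × 0.849 = 62.38 W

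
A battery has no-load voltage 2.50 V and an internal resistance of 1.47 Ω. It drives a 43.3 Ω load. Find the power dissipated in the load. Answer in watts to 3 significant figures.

0.135 W

The internal resistance and the load are in series, so the same I flows through both; get I from ε/(r+R), then I²R for the load.
I = ε / (r + R) = 2.50 / (1.47 + 43.3) = 0.05584 A
P_load = I² R = (0.05584)² × 43.3 = 0.1350 W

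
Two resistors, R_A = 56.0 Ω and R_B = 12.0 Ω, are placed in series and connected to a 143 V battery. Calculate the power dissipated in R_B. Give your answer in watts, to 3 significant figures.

53.1 W

The current is common to all series resistors; compute it, then apply P = I²R for the target.
R_total = 56.0 + 12.0 = 68.00 Ω
I = V / R_total = 143 / 68.00 = 2.103 A
P_R_B = I² × R_B = (2.103)² × 12.0 = 53.07 W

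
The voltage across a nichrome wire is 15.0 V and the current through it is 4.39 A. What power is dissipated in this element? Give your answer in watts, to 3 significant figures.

65.8 W

Both the voltage across and the current through the element are known, so P = V I applies directly.
P = 15.0 V × 4.390 A = 65.85 W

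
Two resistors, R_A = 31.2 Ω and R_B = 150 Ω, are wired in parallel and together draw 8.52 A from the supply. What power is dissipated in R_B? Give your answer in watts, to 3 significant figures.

323 W

Only the total current is stated, so first find the parallel equivalent to get the voltage across the combination.
1/R_eq = 1/31.2 + 1/150 ⇒ R_eq = 25.83 Ω
V = I_total × R_eq = 8.520 × 25.83 = 220.1 V
P_R_B = V² / R_B = (220.1)² / 150 = 322.8 W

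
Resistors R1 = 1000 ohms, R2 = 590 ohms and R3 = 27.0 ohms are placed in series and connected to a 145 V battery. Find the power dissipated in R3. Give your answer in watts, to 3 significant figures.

0.217 W

Since the resistors are in series they all carry the loop current I = V/R_total; the power in any one is I²R.
R_total = 1000 + 590 + 27.0 = 1617 Ω
I = V / R_total = 145 / 1617 = 0.08967 A
P_R3 = I² × R3 = (0.08967)² × 27.0 = 0.2171 W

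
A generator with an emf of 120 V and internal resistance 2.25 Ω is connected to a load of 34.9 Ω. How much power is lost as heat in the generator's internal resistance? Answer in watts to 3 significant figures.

Internal loss is I²r, with I set by the total series resistance r+R.
I = ε / (r + R) = 120 / (2.25 + 34.9) = 3.230 A
P_int = I² r = (3.230)² × 2.25 = 23.48 W

23.5 W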